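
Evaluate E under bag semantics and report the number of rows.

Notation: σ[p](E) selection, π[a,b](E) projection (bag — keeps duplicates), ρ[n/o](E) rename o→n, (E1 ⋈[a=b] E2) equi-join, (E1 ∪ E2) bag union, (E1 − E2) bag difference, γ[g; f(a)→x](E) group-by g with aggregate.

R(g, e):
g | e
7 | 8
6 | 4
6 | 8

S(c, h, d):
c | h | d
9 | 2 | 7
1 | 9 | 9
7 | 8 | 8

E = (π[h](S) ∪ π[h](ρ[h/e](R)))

Per-node cardinality:
  S → 3
  π[h](S) → 3
  R → 3
  ρ[h/e](R) → 3
  π[h](ρ[h/e](R)) → 3
  (π[h](S) ∪ π[h](ρ[h/e](R))) → 6

|E| = 6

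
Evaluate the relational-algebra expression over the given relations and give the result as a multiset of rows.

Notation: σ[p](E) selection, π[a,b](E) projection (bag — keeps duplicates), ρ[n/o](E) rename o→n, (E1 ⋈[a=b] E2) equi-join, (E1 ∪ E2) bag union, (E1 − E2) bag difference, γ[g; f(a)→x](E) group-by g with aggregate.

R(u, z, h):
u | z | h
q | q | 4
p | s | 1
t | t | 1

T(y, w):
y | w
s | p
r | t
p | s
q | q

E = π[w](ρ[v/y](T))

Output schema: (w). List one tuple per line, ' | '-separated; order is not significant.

Per-node cardinality:
  T → 4
  ρ[v/y](T) → 4
  π[w](ρ[v/y](T)) → 4

== RESULT ==
w
p
q
s
t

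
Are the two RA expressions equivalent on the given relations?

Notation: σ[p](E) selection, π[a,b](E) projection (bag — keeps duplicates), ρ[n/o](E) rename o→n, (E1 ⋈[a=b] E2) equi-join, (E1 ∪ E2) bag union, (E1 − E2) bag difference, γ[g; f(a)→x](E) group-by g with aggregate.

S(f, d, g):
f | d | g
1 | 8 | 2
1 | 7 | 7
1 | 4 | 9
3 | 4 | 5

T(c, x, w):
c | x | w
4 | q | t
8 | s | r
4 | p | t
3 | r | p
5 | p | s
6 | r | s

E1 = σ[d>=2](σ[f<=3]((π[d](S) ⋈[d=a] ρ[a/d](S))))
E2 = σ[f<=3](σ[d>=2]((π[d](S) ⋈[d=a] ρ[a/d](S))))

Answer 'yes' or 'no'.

E1 stepwise |·|:
  S → 4
  π[d](S) → 4
  S → 4
  ρ[a/d](S) → 4
  (π[d](S) ⋈[d=a] ρ[a/d](S)) → 6
  σ[f<=3]((π[d](S) ⋈[d=a] ρ[a/d](S))) → 6
  σ[d>=2](σ[f<=3]((π[d](S) ⋈[d=a] ρ[a/d](S)))) → 6
E2 stepwise |·|:
  S → 4
  π[d](S) → 4
  S → 4
  ρ[a/d](S) → 4
  (π[d](S) ⋈[d=a] ρ[a/d](S)) → 6
  σ[d>=2]((π[d](S) ⋈[d=a] ρ[a/d](S))) → 6
  σ[f<=3](σ[d>=2]((π[d](S) ⋈[d=a] ρ[a/d](S)))) → 6

E1 and E2 produce the same multiset:
d | f | a | g
4 | 1 | 4 | 9
4 | 1 | 4 | 9
4 | 3 | 4 | 5
4 | 3 | 4 | 5
7 | 1 | 7 | 7
8 | 1 | 8 | 2

yes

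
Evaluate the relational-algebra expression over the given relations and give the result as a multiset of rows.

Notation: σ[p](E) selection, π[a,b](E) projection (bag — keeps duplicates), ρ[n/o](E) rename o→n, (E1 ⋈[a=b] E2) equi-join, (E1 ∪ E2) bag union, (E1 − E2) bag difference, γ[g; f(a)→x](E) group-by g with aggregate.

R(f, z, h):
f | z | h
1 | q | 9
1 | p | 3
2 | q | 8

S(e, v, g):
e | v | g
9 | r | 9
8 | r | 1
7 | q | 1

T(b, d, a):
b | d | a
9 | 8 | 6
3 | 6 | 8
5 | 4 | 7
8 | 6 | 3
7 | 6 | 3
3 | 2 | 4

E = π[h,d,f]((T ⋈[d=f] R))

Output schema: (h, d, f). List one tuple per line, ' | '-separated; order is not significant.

Row counts bottom-up:
  T → 6
  R → 3
  (T ⋈[d=f] R) → 1
  π[h,d,f]((T ⋈[d=f] R)) → 1

== RESULT ==
h | d | f
8 | 2 | 2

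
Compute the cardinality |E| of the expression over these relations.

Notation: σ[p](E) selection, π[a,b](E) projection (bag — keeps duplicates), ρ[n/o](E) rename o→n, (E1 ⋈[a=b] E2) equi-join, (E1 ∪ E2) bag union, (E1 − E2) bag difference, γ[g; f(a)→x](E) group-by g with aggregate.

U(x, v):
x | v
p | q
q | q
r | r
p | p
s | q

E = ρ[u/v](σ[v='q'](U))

Stepwise |·|:
  U → 5
  σ[v='q'](U) → 3
  ρ[u/v](σ[v='q'](U)) → 3

|E| = 3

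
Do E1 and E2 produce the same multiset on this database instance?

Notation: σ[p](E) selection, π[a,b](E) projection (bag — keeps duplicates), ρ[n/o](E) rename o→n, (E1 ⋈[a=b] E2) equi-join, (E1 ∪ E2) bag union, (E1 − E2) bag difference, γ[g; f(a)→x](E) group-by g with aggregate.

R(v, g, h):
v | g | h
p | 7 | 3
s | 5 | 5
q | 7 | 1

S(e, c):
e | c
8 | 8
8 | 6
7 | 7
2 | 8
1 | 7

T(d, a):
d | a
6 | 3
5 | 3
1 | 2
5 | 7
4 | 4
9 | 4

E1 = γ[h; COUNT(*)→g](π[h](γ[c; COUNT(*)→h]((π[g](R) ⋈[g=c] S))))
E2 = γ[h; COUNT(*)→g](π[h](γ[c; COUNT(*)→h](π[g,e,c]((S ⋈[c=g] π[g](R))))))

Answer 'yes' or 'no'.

E1 per-node cardinality:
  R → 3
  π[g](R) → 3
  S → 5
  (π[g](R) ⋈[g=c] S) → 4
  γ[c; COUNT(*)→h]((π[g](R) ⋈[g=c] S)) → 1
  π[h](γ[c; COUNT(*)→h]((π[g](R) ⋈[g=c] S))) → 1
  γ[h; COUNT(*)→g](π[h](γ[c; COUNT(*)→h]((π[g](R) ⋈[g=c] S)))) → 1
E2 per-node cardinality:
  S → 5
  R → 3
  π[g](R) → 3
  (S ⋈[c=g] π[g](R)) → 4
  π[g,e,c]((S ⋈[c=g] π[g](R))) → 4
  γ[c; COUNT(*)→h](π[g,e,c]((S ⋈[c=g] π[g](R)))) → 1
  π[h](γ[c; COUNT(*)→h](π[g,e,c]((S ⋈[c=g] π[g](R))))) → 1
  γ[h; COUNT(*)→g](π[h](γ[c; COUNT(*)→h](π[g,e,c]((S ⋈[c=g] π[g](R)))))) → 1

E1 and E2 produce the same multiset:
h | g
4 | 1

yes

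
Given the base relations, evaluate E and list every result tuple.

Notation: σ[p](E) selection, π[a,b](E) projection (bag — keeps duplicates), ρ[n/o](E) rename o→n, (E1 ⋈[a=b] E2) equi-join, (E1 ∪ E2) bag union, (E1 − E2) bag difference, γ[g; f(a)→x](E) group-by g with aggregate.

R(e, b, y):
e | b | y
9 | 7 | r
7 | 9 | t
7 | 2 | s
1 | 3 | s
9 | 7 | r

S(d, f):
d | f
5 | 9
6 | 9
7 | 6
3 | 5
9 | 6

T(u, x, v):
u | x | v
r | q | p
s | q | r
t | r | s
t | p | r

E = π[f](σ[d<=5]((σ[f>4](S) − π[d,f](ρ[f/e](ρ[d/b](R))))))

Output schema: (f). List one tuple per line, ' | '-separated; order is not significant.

Row counts bottom-up:
  S → 5
  σ[f>4](S) → 5
  R → 5
  ρ[d/b](R) → 5
  ρ[f/e](ρ[d/b](R)) → 5
  π[d,f](ρ[f/e](ρ[d/b](R))) → 5
  (σ[f>4](S) − π[d,f](ρ[f/e](ρ[d/b](R)))) → 5
  σ[d<=5]((σ[f>4](S) − π[d,f](ρ[f/e](ρ[d/b](R))))) → 2
  π[f](σ[d<=5]((σ[f>4](S) − π[d,f](ρ[f/e](ρ[d/b](R)))))) → 2

== RESULT ==
f
5
9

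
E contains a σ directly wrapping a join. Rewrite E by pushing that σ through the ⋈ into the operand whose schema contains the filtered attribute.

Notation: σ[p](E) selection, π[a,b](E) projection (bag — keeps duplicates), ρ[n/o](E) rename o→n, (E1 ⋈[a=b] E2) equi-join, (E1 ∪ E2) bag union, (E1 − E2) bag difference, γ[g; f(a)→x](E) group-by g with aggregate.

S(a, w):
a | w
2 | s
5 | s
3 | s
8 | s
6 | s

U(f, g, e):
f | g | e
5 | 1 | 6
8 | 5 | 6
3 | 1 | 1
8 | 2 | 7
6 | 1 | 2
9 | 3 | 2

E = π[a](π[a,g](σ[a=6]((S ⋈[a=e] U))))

σ filters on a, owned by the left side.
E' = π[a](π[a,g]((σ[a=6](S) ⋈[a=e] U)))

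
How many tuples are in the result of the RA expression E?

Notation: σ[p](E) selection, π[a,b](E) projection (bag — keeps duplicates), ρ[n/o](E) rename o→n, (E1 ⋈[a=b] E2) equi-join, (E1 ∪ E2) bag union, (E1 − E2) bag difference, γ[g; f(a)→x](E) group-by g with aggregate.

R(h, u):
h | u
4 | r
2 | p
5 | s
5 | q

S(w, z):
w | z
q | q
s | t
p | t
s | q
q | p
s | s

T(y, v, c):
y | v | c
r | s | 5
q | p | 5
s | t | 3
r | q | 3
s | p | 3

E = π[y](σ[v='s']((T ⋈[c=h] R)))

Row counts bottom-up:
  T → 5
  R → 4
  (T ⋈[c=h] R) → 4
  σ[v='s']((T ⋈[c=h] R)) → 2
  π[y](σ[v='s']((T ⋈[c=h] R))) → 2

|E| = 2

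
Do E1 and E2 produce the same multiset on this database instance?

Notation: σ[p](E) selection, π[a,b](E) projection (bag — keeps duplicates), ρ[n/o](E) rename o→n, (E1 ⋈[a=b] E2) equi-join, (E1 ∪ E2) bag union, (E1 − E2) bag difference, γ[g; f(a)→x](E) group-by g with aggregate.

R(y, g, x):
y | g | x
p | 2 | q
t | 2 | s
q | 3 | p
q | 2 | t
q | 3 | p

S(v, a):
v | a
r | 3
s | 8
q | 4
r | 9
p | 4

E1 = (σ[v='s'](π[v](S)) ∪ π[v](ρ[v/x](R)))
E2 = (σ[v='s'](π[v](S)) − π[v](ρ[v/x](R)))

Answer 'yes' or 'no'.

E1 subexpression sizes:
  S → 5
  π[v](S) → 5
  σ[v='s'](π[v](S)) → 1
  R → 5
  ρ[v/x](R) → 5
  π[v](ρ[v/x](R)) → 5
  (σ[v='s'](π[v](S)) ∪ π[v](ρ[v/x](R))) → 6
E2 subexpression sizes:
  S → 5
  π[v](S) → 5
  σ[v='s'](π[v](S)) → 1
  R → 5
  ρ[v/x](R) → 5
  π[v](ρ[v/x](R)) → 5
  (σ[v='s'](π[v](S)) − π[v](ρ[v/x](R))) → 0

E1 result:
v
p
p
q
s
s
t
E2 result:
v
(0 rows)
Witness: ('t',) appears 1× in E1 but 0× in E2.

no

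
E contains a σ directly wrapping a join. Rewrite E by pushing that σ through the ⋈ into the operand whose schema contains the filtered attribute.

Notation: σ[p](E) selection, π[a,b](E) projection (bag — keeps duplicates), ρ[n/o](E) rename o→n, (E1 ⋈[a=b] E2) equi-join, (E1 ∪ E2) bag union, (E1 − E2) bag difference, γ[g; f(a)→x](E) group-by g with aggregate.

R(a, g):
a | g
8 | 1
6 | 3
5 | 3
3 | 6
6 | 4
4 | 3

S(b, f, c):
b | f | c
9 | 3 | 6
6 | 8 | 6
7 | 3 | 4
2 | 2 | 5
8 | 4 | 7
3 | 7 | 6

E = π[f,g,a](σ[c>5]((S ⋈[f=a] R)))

σ filters on c, owned by the left side.
E' = π[f,g,a]((σ[c>5](S) ⋈[f=a] R))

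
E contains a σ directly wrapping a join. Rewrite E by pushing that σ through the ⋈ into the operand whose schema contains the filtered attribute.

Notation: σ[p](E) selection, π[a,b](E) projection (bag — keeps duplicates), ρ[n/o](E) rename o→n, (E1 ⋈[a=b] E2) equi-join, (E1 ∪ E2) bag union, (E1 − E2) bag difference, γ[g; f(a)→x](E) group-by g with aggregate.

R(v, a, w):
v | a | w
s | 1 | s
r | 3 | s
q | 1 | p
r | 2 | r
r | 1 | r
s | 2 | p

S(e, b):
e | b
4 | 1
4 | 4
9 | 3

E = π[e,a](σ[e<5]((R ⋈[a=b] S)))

σ filters on e, owned by the right side.
E' = π[e,a]((R ⋈[a=b] σ[e<5](S)))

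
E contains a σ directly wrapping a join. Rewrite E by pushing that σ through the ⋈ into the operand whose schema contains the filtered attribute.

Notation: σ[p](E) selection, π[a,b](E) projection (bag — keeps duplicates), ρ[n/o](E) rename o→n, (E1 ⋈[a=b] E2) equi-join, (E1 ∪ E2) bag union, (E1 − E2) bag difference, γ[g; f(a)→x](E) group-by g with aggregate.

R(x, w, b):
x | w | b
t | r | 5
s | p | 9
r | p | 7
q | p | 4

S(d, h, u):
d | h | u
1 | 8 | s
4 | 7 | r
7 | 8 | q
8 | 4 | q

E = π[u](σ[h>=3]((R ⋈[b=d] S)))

σ filters on h, owned by the right side.
E' = π[u]((R ⋈[b=d] σ[h>=3](S)))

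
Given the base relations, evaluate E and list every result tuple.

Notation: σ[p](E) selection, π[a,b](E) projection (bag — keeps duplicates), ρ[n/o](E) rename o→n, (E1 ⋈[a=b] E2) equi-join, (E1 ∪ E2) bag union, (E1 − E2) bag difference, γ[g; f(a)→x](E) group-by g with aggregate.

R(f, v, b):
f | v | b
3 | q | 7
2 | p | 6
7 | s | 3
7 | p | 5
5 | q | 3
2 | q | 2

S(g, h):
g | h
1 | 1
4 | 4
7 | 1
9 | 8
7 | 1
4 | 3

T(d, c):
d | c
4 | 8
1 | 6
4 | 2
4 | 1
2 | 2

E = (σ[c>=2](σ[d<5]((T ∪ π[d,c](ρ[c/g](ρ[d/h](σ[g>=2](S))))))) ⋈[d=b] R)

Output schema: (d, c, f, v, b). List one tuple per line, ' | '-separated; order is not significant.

Stepwise |·|:
  T → 5
  S → 6
  σ[g>=2](S) → 5
  ρ[d/h](σ[g>=2](S)) → 5
  ρ[c/g](ρ[d/h](σ[g>=2](S))) → 5
  π[d,c](ρ[c/g](ρ[d/h](σ[g>=2](S)))) → 5
  (T ∪ π[d,c](ρ[c/g](ρ[d/h](σ[g>=2](S))))) → 10
  σ[d<5]((T ∪ π[d,c](ρ[c/g](ρ[d/h](σ[g>=2](S)))))) → 9
  σ[c>=2](σ[d<5]((T ∪ π[d,c](ρ[c/g](ρ[d/h](σ[g>=2](S))))))) → 8
  R → 6
  (σ[c>=2](σ[d<5]((T ∪ π[d,c](ρ[c/g](ρ[d/h](σ[g>=2](S))))))) ⋈[d=b] R) → 3

== RESULT ==
d | c | f | v | b
2 | 2 | 2 | q | 2
3 | 4 | 5 | q | 3
3 | 4 | 7 | s | 3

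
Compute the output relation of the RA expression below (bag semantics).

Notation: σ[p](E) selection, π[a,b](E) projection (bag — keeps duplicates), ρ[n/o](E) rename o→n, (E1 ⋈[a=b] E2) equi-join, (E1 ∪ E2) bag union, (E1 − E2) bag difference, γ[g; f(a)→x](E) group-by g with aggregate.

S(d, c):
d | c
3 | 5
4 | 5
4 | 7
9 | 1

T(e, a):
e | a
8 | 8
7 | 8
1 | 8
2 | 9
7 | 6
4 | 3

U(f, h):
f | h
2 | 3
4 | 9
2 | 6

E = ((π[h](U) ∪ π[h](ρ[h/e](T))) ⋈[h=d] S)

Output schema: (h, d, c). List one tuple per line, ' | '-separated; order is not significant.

Row counts bottom-up:
  U → 3
  π[h](U) → 3
  T → 6
  ρ[h/e](T) → 6
  π[h](ρ[h/e](T)) → 6
  (π[h](U) ∪ π[h](ρ[h/e](T))) → 9
  S → 4
  ((π[h](U) ∪ π[h](ρ[h/e](T))) ⋈[h=d] S) → 4

== RESULT ==
h | d | c
3 | 3 | 5
4 | 4 | 5
4 | 4 | 7
9 | 9 | 1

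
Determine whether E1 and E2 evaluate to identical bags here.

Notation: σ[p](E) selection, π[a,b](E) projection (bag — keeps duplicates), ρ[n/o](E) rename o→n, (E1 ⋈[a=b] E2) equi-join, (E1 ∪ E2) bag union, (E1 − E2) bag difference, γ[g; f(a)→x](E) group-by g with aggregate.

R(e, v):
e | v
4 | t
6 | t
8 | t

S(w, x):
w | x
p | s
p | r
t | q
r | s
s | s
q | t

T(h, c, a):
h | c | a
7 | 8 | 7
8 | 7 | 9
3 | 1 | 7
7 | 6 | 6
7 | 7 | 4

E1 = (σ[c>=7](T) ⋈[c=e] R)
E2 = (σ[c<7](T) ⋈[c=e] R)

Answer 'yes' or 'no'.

E1 per-node cardinality:
  T → 5
  σ[c>=7](T) → 3
  R → 3
  (σ[c>=7](T) ⋈[c=e] R) → 1
E2 per-node cardinality:
  T → 5
  σ[c<7](T) → 2
  R → 3
  (σ[c<7](T) ⋈[c=e] R) → 1

E1 result:
h | c | a | e | v
7 | 8 | 7 | 8 | t
E2 result:
h | c | a | e | v
7 | 6 | 6 | 6 | t
Witness: (7, 6, 6, 6, 't') appears 0× in E1 but 1× in E2.

no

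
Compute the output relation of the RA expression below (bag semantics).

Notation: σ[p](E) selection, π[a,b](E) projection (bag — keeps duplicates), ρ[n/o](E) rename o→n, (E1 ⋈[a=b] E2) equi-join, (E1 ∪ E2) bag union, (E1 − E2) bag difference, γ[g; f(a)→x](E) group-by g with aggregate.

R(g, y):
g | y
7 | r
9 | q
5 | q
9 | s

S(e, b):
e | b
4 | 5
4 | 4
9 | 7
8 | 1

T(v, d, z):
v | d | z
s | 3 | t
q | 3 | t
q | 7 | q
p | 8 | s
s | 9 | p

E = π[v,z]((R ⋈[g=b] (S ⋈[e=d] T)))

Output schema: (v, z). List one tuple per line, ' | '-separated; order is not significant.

Subexpression sizes:
  R → 4
  S → 4
  T → 5
  (S ⋈[e=d] T) → 2
  (R ⋈[g=b] (S ⋈[e=d] T)) → 1
  π[v,z]((R ⋈[g=b] (S ⋈[e=d] T))) → 1

== RESULT ==
v | z
s | p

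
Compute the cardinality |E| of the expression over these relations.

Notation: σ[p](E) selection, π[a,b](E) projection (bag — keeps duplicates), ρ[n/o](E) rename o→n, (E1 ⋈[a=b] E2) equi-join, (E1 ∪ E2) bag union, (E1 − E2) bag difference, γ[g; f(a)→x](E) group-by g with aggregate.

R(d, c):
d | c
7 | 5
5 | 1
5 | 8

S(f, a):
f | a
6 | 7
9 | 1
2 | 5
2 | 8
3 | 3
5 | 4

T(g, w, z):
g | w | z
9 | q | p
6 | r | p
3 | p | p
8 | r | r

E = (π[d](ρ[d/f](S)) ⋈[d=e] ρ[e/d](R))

Per-node cardinality:
  S → 6
  ρ[d/f](S) → 6
  π[d](ρ[d/f](S)) → 6
  R → 3
  ρ[e/d](R) → 3
  (π[d](ρ[d/f](S)) ⋈[d=e] ρ[e/d](R)) → 2

|E| = 2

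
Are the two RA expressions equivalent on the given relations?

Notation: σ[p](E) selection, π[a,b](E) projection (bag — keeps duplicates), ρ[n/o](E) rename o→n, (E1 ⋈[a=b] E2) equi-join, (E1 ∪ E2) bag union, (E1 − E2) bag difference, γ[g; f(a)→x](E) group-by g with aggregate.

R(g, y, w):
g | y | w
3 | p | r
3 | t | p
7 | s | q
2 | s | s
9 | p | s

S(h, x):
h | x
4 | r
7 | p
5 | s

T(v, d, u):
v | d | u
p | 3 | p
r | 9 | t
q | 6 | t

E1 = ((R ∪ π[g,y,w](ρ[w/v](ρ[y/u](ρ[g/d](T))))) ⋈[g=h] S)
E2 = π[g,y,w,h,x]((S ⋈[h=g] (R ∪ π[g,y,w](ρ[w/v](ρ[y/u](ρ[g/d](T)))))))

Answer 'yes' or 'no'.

E1 row counts bottom-up:
  R → 5
  T → 3
  ρ[g/d](T) → 3
  ρ[y/u](ρ[g/d](T)) → 3
  ρ[w/v](ρ[y/u](ρ[g/d](T))) → 3
  π[g,y,w](ρ[w/v](ρ[y/u](ρ[g/d](T)))) → 3
  (R ∪ π[g,y,w](ρ[w/v](ρ[y/u](ρ[g/d](T))))) → 8
  S → 3
  ((R ∪ π[g,y,w](ρ[w/v](ρ[y/u](ρ[g/d](T))))) ⋈[g=h] S) → 1
E2 row counts bottom-up:
  S → 3
  R → 5
  T → 3
  ρ[g/d](T) → 3
  ρ[y/u](ρ[g/d](T)) → 3
  ρ[w/v](ρ[y/u](ρ[g/d](T))) → 3
  π[g,y,w](ρ[w/v](ρ[y/u](ρ[g/d](T)))) → 3
  (R ∪ π[g,y,w](ρ[w/v](ρ[y/u](ρ[g/d](T))))) → 8
  (S ⋈[h=g] (R ∪ π[g,y,w](ρ[w/v](ρ[y/u](ρ[g/d](T)))))) → 1
  π[g,y,w,h,x]((S ⋈[h=g] (R ∪ π[g,y,w](ρ[w/v](ρ[y/u](ρ[g/d](T))))))) → 1

E1 and E2 produce the same multiset:
g | y | w | h | x
7 | s | q | 7 | p

yes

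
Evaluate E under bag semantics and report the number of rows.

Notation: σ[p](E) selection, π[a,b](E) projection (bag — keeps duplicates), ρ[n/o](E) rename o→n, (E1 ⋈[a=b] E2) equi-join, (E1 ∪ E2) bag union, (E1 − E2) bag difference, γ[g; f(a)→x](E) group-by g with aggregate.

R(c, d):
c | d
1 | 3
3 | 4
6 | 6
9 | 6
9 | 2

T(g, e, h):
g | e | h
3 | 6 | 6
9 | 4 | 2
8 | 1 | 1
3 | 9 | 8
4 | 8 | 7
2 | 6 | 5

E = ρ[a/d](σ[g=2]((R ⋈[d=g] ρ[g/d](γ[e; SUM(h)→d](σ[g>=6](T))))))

Per-node cardinality:
  R → 5
  T → 6
  σ[g>=6](T) → 2
  γ[e; SUM(h)→d](σ[g>=6](T)) → 2
  ρ[g/d](γ[e; SUM(h)→d](σ[g>=6](T))) → 2
  (R ⋈[d=g] ρ[g/d](γ[e; SUM(h)→d](σ[g>=6](T)))) → 1
  σ[g=2]((R ⋈[d=g] ρ[g/d](γ[e; SUM(h)→d](σ[g>=6](T))))) → 1
  ρ[a/d](σ[g=2]((R ⋈[d=g] ρ[g/d](γ[e; SUM(h)→d](σ[g>=6](T)))))) → 1

|E| = 1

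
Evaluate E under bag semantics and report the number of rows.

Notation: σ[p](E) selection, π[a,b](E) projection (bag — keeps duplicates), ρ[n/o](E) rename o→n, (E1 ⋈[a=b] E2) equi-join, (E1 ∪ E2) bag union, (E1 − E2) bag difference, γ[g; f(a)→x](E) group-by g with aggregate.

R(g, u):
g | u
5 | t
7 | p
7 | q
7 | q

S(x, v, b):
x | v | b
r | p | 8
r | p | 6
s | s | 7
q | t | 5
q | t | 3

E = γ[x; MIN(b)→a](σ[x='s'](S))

Subexpression sizes:
  S → 5
  σ[x='s'](S) → 1
  γ[x; MIN(b)→a](σ[x='s'](S)) → 1

|E| = 1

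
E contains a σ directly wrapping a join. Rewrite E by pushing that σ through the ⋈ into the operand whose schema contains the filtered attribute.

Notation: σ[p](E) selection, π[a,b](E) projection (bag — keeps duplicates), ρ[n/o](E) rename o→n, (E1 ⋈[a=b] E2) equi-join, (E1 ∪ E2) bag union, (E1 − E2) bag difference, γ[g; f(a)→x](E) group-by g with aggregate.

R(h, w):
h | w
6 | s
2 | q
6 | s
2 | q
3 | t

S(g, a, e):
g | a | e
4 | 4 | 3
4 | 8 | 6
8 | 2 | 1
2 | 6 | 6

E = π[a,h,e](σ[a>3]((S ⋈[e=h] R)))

σ filters on a, owned by the left side.
E' = π[a,h,e]((σ[a>3](S) ⋈[e=h] R))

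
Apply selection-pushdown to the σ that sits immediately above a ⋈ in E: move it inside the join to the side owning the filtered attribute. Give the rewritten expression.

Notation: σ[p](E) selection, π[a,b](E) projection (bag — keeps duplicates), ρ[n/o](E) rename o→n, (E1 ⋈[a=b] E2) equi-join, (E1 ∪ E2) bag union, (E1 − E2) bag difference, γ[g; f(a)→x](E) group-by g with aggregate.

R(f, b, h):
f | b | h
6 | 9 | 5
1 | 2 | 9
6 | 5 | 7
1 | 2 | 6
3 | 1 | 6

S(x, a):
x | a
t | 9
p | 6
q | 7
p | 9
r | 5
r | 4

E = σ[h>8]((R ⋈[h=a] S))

σ filters on h, owned by the left side.
E' = (σ[h>8](R) ⋈[h=a] S)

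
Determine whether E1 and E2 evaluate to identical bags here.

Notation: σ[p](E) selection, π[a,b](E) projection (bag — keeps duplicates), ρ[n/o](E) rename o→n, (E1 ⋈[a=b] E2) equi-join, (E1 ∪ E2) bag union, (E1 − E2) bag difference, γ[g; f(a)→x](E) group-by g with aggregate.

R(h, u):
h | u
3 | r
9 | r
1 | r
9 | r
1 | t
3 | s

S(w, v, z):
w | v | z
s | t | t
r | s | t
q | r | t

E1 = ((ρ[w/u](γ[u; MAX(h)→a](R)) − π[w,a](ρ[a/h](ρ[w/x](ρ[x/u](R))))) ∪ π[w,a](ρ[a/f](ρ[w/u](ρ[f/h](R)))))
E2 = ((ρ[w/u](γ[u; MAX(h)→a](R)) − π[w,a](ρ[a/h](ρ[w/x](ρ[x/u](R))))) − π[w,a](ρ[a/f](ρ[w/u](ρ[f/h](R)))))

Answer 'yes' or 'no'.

E1 stepwise |·|:
  R → 6
  γ[u; MAX(h)→a](R) → 3
  ρ[w/u](γ[u; MAX(h)→a](R)) → 3
  R → 6
  ρ[x/u](R) → 6
  ρ[w/x](ρ[x/u](R)) → 6
  ρ[a/h](ρ[w/x](ρ[x/u](R))) → 6
  π[w,a](ρ[a/h](ρ[w/x](ρ[x/u](R)))) → 6
  (ρ[w/u](γ[u; MAX(h)→a](R)) − π[w,a](ρ[a/h](ρ[w/x](ρ[x/u](R))))) → 0
  R → 6
  ρ[f/h](R) → 6
  ρ[w/u](ρ[f/h](R)) → 6
  ρ[a/f](ρ[w/u](ρ[f/h](R))) → 6
  π[w,a](ρ[a/f](ρ[w/u](ρ[f/h](R)))) → 6
  ((ρ[w/u](γ[u; MAX(h)→a](R)) − π[w,a](ρ[a/h](ρ[w/x](ρ[x/u](R))))) ∪ π[w,a](ρ[a/f](ρ[w/u](ρ[f/h](R))))) → 6
E2 stepwise |·|:
  R → 6
  γ[u; MAX(h)→a](R) → 3
  ρ[w/u](γ[u; MAX(h)→a](R)) → 3
  R → 6
  ρ[x/u](R) → 6
  ρ[w/x](ρ[x/u](R)) → 6
  ρ[a/h](ρ[w/x](ρ[x/u](R))) → 6
  π[w,a](ρ[a/h](ρ[w/x](ρ[x/u](R)))) → 6
  (ρ[w/u](γ[u; MAX(h)→a](R)) − π[w,a](ρ[a/h](ρ[w/x](ρ[x/u](R))))) → 0
  R → 6
  ρ[f/h](R) → 6
  ρ[w/u](ρ[f/h](R)) → 6
  ρ[a/f](ρ[w/u](ρ[f/h](R))) → 6
  π[w,a](ρ[a/f](ρ[w/u](ρ[f/h](R)))) → 6
  ((ρ[w/u](γ[u; MAX(h)→a](R)) − π[w,a](ρ[a/h](ρ[w/x](ρ[x/u](R))))) − π[w,a](ρ[a/f](ρ[w/u](ρ[f/h](R))))) → 0

E1 result:
w | a
r | 1
r | 3
r | 9
r | 9
s | 3
t | 1
E2 result:
w | a
(0 rows)
Witness: ('r', 1) appears 1× in E1 but 0× in E2.

no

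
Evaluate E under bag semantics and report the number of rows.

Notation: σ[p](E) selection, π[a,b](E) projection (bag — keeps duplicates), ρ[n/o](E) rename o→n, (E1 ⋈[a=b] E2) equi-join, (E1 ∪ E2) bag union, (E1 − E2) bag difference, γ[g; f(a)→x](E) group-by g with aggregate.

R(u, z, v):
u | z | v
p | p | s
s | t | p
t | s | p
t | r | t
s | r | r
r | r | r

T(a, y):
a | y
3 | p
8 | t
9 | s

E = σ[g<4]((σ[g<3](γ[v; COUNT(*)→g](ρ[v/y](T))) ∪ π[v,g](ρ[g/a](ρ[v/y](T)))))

Stepwise |·|:
  T → 3
  ρ[v/y](T) → 3
  γ[v; COUNT(*)→g](ρ[v/y](T)) → 3
  σ[g<3](γ[v; COUNT(*)→g](ρ[v/y](T))) → 3
  T → 3
  ρ[v/y](T) → 3
  ρ[g/a](ρ[v/y](T)) → 3
  π[v,g](ρ[g/a](ρ[v/y](T))) → 3
  (σ[g<3](γ[v; COUNT(*)→g](ρ[v/y](T))) ∪ π[v,g](ρ[g/a](ρ[v/y](T)))) → 6
  σ[g<4]((σ[g<3](γ[v; COUNT(*)→g](ρ[v/y](T))) ∪ π[v,g](ρ[g/a](ρ[v/y](T))))) → 4

|E| = 4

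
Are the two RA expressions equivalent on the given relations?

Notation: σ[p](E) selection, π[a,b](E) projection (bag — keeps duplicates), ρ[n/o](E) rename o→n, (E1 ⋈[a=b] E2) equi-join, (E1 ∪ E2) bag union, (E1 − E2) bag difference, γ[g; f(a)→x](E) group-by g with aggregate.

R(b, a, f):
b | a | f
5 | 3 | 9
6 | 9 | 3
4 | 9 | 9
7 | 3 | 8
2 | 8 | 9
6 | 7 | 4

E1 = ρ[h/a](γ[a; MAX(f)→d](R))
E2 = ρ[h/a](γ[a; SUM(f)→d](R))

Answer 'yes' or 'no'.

E1 per-node cardinality:
  R → 6
  γ[a; MAX(f)→d](R) → 4
  ρ[h/a](γ[a; MAX(f)→d](R)) → 4
E2 per-node cardinality:
  R → 6
  γ[a; SUM(f)→d](R) → 4
  ρ[h/a](γ[a; SUM(f)→d](R)) → 4

E1 result:
h | d
3 | 9
7 | 4
8 | 9
9 | 9
E2 result:
h | d
3 | 17
7 | 4
8 | 9
9 | 12
Witness: (9, 9) appears 1× in E1 but 0× in E2.

no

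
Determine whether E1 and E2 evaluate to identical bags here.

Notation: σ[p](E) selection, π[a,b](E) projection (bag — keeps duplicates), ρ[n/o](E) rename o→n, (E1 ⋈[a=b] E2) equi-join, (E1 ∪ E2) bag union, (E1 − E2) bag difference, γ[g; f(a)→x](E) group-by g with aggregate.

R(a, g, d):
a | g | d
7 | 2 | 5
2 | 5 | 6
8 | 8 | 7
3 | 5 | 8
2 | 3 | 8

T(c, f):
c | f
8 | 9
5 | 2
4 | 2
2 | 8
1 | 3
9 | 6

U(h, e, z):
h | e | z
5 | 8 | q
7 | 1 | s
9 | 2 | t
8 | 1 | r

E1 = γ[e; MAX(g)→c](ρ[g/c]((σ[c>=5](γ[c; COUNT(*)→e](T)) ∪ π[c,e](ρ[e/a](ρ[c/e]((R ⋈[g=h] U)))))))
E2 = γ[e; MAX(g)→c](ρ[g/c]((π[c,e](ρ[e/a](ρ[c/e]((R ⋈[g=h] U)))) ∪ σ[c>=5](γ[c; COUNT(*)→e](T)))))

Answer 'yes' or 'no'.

E1 stepwise |·|:
  T → 6
  γ[c; COUNT(*)→e](T) → 6
  σ[c>=5](γ[c; COUNT(*)→e](T)) → 3
  R → 5
  U → 4
  (R ⋈[g=h] U) → 3
  ρ[c/e]((R ⋈[g=h] U)) → 3
  ρ[e/a](ρ[c/e]((R ⋈[g=h] U))) → 3
  π[c,e](ρ[e/a](ρ[c/e]((R ⋈[g=h] U)))) → 3
  (σ[c>=5](γ[c; COUNT(*)→e](T)) ∪ π[c,e](ρ[e/a](ρ[c/e]((R ⋈[g=h] U))))) → 6
  ρ[g/c]((σ[c>=5](γ[c; COUNT(*)→e](T)) ∪ π[c,e](ρ[e/a](ρ[c/e]((R ⋈[g=h] U)))))) → 6
  γ[e; MAX(g)→c](ρ[g/c]((σ[c>=5](γ[c; COUNT(*)→e](T)) ∪ π[c,e](ρ[e/a](ρ[c/e]((R ⋈[g=h] U))))))) → 4
E2 stepwise |·|:
  R → 5
  U → 4
  (R ⋈[g=h] U) → 3
  ρ[c/e]((R ⋈[g=h] U)) → 3
  ρ[e/a](ρ[c/e]((R ⋈[g=h] U))) → 3
  π[c,e](ρ[e/a](ρ[c/e]((R ⋈[g=h] U)))) → 3
  T → 6
  γ[c; COUNT(*)→e](T) → 6
  σ[c>=5](γ[c; COUNT(*)→e](T)) → 3
  (π[c,e](ρ[e/a](ρ[c/e]((R ⋈[g=h] U)))) ∪ σ[c>=5](γ[c; COUNT(*)→e](T))) → 6
  ρ[g/c]((π[c,e](ρ[e/a](ρ[c/e]((R ⋈[g=h] U)))) ∪ σ[c>=5](γ[c; COUNT(*)→e](T)))) → 6
  γ[e; MAX(g)→c](ρ[g/c]((π[c,e](ρ[e/a](ρ[c/e]((R ⋈[g=h] U)))) ∪ σ[c>=5](γ[c; COUNT(*)→e](T))))) → 4

E1 and E2 produce the same multiset:
e | c
1 | 9
2 | 8
3 | 8
8 | 1

yes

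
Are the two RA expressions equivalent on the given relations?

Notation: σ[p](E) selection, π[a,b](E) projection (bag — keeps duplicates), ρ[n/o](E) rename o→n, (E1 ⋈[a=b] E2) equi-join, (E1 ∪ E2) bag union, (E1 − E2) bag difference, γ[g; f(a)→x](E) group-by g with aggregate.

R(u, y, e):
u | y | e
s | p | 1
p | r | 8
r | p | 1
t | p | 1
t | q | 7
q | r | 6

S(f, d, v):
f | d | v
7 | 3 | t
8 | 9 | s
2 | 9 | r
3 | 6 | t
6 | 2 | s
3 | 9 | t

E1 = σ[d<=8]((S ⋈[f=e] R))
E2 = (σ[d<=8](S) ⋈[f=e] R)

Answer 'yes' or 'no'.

E1 subexpression sizes:
  S → 6
  R → 6
  (S ⋈[f=e] R) → 3
  σ[d<=8]((S ⋈[f=e] R)) → 2
E2 subexpression sizes:
  S → 6
  σ[d<=8](S) → 3
  R → 6
  (σ[d<=8](S) ⋈[f=e] R) → 2

E1 and E2 produce the same multiset:
f | d | v | u | y | e
6 | 2 | s | q | r | 6
7 | 3 | t | t | q | 7

yes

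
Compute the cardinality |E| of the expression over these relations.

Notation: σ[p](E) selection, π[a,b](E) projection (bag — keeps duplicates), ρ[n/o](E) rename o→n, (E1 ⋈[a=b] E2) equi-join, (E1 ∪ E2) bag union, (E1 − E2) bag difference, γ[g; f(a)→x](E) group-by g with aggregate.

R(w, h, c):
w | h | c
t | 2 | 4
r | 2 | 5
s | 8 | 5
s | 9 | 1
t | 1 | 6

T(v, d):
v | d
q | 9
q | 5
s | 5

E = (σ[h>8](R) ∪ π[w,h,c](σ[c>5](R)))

Per-node cardinality:
  R → 5
  σ[h>8](R) → 1
  R → 5
  σ[c>5](R) → 1
  π[w,h,c](σ[c>5](R)) → 1
  (σ[h>8](R) ∪ π[w,h,c](σ[c>5](R))) → 2

|E| = 2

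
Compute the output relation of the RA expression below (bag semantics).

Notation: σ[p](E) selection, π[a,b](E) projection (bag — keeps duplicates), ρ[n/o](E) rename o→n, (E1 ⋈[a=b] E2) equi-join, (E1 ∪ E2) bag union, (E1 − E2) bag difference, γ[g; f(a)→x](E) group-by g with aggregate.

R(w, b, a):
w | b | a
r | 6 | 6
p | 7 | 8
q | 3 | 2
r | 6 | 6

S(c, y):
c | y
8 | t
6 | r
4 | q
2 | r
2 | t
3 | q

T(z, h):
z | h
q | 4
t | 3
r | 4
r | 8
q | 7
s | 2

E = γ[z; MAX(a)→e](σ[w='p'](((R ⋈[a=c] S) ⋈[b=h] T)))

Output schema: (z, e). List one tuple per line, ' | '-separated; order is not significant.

Subexpression sizes:
  R → 4
  S → 6
  (R ⋈[a=c] S) → 5
  T → 6
  ((R ⋈[a=c] S) ⋈[b=h] T) → 3
  σ[w='p'](((R ⋈[a=c] S) ⋈[b=h] T)) → 1
  γ[z; MAX(a)→e](σ[w='p'](((R ⋈[a=c] S) ⋈[b=h] T))) → 1

== RESULT ==
z | e
q | 8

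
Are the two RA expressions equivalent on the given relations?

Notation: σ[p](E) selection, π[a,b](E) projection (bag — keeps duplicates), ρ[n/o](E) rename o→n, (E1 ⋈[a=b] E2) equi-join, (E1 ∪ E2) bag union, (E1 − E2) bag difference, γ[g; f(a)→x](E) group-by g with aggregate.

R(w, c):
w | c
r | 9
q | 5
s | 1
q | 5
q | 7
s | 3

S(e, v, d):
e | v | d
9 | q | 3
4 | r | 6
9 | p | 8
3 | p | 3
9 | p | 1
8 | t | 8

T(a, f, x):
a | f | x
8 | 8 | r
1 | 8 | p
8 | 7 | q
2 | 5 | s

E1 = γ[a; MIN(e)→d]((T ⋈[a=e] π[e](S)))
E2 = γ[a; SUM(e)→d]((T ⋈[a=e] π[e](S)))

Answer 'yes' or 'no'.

E1 row counts bottom-up:
  T → 4
  S → 6
  π[e](S) → 6
  (T ⋈[a=e] π[e](S)) → 2
  γ[a; MIN(e)→d]((T ⋈[a=e] π[e](S))) → 1
E2 row counts bottom-up:
  T → 4
  S → 6
  π[e](S) → 6
  (T ⋈[a=e] π[e](S)) → 2
  γ[a; SUM(e)→d]((T ⋈[a=e] π[e](S))) → 1

E1 result:
a | d
8 | 8
E2 result:
a | d
8 | 16
Witness: (8, 8) appears 1× in E1 but 0× in E2.

no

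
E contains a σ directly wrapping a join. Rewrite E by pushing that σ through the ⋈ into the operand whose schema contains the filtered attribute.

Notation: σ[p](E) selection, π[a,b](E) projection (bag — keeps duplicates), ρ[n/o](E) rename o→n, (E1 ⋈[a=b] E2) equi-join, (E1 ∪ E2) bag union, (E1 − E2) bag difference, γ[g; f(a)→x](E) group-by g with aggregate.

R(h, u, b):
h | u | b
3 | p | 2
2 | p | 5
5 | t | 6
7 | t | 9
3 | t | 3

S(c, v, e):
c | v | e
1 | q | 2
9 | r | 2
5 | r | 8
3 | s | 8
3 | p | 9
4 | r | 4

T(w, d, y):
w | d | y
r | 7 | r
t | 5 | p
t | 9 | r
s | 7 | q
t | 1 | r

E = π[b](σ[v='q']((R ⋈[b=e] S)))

σ filters on v, owned by the right side.
E' = π[b]((R ⋈[b=e] σ[v='q'](S)))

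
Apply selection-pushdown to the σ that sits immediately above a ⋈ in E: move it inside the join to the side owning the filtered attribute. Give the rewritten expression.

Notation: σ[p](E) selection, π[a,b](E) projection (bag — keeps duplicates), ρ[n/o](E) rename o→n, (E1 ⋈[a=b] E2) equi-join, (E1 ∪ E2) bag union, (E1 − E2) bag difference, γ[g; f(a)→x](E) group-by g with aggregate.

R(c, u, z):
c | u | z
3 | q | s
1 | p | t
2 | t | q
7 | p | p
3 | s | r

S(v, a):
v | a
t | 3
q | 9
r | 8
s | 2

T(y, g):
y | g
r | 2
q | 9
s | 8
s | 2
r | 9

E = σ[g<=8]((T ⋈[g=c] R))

σ filters on g, owned by the left side.
E' = (σ[g<=8](T) ⋈[g=c] R)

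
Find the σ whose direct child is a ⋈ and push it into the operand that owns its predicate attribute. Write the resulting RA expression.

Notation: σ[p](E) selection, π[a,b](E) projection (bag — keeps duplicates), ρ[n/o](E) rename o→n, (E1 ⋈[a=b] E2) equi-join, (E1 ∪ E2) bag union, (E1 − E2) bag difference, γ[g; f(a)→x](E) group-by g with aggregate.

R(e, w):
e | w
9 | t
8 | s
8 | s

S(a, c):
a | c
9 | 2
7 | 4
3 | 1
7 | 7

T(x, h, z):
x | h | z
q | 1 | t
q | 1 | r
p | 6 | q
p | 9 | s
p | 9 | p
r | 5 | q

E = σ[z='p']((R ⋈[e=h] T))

σ filters on z, owned by the right side.
E' = (R ⋈[e=h] σ[z='p'](T))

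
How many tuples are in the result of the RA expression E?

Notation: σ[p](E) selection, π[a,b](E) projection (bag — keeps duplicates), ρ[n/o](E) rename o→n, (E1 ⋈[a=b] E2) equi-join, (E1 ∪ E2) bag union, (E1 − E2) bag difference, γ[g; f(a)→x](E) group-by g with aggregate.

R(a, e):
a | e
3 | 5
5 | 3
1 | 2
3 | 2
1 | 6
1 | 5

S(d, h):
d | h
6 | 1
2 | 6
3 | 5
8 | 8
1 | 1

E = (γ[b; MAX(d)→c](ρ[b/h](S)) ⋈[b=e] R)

Per-node cardinality:
  S → 5
  ρ[b/h](S) → 5
  γ[b; MAX(d)→c](ρ[b/h](S)) → 4
  R → 6
  (γ[b; MAX(d)→c](ρ[b/h](S)) ⋈[b=e] R) → 3

|E| = 3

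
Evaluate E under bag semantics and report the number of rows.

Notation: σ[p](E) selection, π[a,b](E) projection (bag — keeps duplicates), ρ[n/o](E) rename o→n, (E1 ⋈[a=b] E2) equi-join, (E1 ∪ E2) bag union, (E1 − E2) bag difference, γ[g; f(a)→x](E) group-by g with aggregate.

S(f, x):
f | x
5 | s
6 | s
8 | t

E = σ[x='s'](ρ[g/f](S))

Per-node cardinality:
  S → 3
  ρ[g/f](S) → 3
  σ[x='s'](ρ[g/f](S)) → 2

|E| = 2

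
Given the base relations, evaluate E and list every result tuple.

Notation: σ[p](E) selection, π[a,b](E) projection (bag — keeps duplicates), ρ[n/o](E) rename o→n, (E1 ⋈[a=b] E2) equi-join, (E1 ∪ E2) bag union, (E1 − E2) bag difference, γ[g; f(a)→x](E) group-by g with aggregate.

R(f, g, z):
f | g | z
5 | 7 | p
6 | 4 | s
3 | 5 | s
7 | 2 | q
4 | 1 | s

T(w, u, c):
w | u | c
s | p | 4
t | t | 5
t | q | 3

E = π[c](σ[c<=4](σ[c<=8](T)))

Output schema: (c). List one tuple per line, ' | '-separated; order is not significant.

Subexpression sizes:
  T → 3
  σ[c<=8](T) → 3
  σ[c<=4](σ[c<=8](T)) → 2
  π[c](σ[c<=4](σ[c<=8](T))) → 2

== RESULT ==
c
3
4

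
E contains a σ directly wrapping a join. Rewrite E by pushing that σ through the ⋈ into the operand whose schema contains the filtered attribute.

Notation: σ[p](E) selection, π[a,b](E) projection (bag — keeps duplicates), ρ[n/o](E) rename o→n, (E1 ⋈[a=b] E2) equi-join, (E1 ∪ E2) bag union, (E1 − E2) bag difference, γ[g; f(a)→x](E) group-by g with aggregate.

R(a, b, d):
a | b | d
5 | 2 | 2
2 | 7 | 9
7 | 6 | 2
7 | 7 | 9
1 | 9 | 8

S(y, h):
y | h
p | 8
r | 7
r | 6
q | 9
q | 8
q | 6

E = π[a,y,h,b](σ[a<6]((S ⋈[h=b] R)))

σ filters on a, owned by the right side.
E' = π[a,y,h,b]((S ⋈[h=b] σ[a<6](R)))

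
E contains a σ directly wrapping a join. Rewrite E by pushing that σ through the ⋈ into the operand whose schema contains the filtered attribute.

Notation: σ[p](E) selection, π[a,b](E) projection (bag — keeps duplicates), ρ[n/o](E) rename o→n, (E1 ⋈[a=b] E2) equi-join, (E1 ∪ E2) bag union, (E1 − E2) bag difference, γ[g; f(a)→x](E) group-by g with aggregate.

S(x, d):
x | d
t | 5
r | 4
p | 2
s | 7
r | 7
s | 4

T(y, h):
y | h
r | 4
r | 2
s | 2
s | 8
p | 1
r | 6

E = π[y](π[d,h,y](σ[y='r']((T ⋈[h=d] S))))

σ filters on y, owned by the left side.
E' = π[y](π[d,h,y]((σ[y='r'](T) ⋈[h=d] S)))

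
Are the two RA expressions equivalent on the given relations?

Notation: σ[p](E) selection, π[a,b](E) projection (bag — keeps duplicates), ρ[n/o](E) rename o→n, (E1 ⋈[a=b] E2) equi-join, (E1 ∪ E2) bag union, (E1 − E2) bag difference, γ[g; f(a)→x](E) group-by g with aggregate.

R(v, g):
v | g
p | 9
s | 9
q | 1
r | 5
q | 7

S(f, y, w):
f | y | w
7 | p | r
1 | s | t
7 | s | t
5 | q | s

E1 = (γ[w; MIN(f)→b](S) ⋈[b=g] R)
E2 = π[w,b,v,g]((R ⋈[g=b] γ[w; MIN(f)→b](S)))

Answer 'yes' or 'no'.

E1 row counts bottom-up:
  S → 4
  γ[w; MIN(f)→b](S) → 3
  R → 5
  (γ[w; MIN(f)→b](S) ⋈[b=g] R) → 3
E2 row counts bottom-up:
  R → 5
  S → 4
  γ[w; MIN(f)→b](S) → 3
  (R ⋈[g=b] γ[w; MIN(f)→b](S)) → 3
  π[w,b,v,g]((R ⋈[g=b] γ[w; MIN(f)→b](S))) → 3

E1 and E2 produce the same multiset:
w | b | v | g
r | 7 | q | 7
s | 5 | r | 5
t | 1 | q | 1

yes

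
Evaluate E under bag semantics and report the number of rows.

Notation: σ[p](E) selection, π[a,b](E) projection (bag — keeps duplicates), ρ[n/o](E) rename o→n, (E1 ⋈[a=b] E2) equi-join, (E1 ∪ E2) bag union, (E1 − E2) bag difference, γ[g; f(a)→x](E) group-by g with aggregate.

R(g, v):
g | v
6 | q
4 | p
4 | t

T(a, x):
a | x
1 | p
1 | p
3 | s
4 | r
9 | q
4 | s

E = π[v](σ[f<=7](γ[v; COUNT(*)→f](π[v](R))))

Stepwise |·|:
  R → 3
  π[v](R) → 3
  γ[v; COUNT(*)→f](π[v](R)) → 3
  σ[f<=7](γ[v; COUNT(*)→f](π[v](R))) → 3
  π[v](σ[f<=7](γ[v; COUNT(*)→f](π[v](R)))) → 3

|E| = 3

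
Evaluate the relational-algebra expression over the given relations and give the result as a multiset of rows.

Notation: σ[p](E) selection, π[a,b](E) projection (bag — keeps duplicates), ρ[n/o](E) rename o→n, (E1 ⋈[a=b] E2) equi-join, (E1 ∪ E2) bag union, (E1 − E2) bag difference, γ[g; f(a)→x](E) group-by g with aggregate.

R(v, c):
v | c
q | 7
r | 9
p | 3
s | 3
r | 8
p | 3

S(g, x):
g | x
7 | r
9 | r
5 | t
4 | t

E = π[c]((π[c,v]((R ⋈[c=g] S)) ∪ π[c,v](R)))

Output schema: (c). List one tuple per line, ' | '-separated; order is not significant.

Row counts bottom-up:
  R → 6
  S → 4
  (R ⋈[c=g] S) → 2
  π[c,v]((R ⋈[c=g] S)) → 2
  R → 6
  π[c,v](R) → 6
  (π[c,v]((R ⋈[c=g] S)) ∪ π[c,v](R)) → 8
  π[c]((π[c,v]((R ⋈[c=g] S)) ∪ π[c,v](R))) → 8

== RESULT ==
c
3
3
3
7
7
8
9
9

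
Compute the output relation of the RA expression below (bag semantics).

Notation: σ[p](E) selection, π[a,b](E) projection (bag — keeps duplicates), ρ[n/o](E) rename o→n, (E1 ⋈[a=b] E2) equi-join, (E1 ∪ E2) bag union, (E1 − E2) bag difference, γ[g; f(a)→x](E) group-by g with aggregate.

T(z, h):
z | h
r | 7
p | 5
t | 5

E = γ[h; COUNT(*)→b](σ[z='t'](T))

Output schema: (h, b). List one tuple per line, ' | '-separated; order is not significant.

Per-node cardinality:
  T → 3
  σ[z='t'](T) → 1
  γ[h; COUNT(*)→b](σ[z='t'](T)) → 1

== RESULT ==
h | b
5 | 1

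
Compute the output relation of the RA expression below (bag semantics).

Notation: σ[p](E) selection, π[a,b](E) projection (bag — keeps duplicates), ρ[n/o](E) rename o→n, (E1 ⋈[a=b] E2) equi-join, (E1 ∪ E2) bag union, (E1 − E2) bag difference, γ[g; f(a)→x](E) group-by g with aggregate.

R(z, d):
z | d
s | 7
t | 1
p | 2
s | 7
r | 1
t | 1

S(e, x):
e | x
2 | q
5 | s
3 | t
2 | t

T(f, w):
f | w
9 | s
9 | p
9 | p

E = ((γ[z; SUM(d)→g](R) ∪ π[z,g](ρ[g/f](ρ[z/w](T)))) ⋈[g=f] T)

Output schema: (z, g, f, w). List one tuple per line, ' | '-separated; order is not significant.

Subexpression sizes:
  R → 6
  γ[z; SUM(d)→g](R) → 4
  T → 3
  ρ[z/w](T) → 3
  ρ[g/f](ρ[z/w](T)) → 3
  π[z,g](ρ[g/f](ρ[z/w](T))) → 3
  (γ[z; SUM(d)→g](R) ∪ π[z,g](ρ[g/f](ρ[z/w](T)))) → 7
  T → 3
  ((γ[z; SUM(d)→g](R) ∪ π[z,g](ρ[g/f](ρ[z/w](T)))) ⋈[g=f] T) → 9

== RESULT ==
z | g | f | w
p | 9 | 9 | p
p | 9 | 9 | p
p | 9 | 9 | p
p | 9 | 9 | p
p | 9 | 9 | s
p | 9 | 9 | s
s | 9 | 9 | p
s | 9 | 9 | p
s | 9 | 9 | s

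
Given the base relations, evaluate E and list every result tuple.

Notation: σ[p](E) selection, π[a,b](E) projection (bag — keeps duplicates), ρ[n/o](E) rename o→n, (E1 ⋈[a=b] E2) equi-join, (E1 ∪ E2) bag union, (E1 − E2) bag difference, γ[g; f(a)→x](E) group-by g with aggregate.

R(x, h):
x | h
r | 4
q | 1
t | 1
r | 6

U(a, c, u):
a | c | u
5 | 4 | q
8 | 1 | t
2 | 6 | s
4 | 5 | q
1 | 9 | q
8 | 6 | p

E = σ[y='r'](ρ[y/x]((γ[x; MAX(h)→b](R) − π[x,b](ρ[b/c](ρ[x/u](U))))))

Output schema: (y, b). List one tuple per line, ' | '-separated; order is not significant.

Row counts bottom-up:
  R → 4
  γ[x; MAX(h)→b](R) → 3
  U → 6
  ρ[x/u](U) → 6
  ρ[b/c](ρ[x/u](U)) → 6
  π[x,b](ρ[b/c](ρ[x/u](U))) → 6
  (γ[x; MAX(h)→b](R) − π[x,b](ρ[b/c](ρ[x/u](U)))) → 2
  ρ[y/x]((γ[x; MAX(h)→b](R) − π[x,b](ρ[b/c](ρ[x/u](U))))) → 2
  σ[y='r'](ρ[y/x]((γ[x; MAX(h)→b](R) − π[x,b](ρ[b/c](ρ[x/u](U)))))) → 1

== RESULT ==
y | b
r | 6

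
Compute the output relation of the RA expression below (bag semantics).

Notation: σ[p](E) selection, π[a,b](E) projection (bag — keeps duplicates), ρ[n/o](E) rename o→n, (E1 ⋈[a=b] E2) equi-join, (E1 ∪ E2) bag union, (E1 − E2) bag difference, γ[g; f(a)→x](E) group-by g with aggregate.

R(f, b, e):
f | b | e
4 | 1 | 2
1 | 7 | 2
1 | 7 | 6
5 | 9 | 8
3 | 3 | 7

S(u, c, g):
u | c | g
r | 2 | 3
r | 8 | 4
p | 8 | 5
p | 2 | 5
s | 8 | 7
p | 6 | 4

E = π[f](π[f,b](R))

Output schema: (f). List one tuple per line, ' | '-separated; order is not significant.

Stepwise |·|:
  R → 5
  π[f,b](R) → 5
  π[f](π[f,b](R)) → 5

== RESULT ==
f
1
1
3
4
5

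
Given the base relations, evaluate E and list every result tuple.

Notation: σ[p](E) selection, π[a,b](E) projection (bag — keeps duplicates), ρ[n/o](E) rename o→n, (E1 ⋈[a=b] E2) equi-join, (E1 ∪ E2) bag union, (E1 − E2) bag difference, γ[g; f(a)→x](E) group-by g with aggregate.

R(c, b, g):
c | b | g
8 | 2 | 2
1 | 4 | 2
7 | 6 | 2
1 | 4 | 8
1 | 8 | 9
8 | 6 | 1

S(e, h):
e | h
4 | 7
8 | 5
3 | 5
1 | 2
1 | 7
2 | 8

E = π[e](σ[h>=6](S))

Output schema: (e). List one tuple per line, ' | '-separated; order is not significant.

Subexpression sizes:
  S → 6
  σ[h>=6](S) → 3
  π[e](σ[h>=6](S)) → 3

== RESULT ==
e
1
2
4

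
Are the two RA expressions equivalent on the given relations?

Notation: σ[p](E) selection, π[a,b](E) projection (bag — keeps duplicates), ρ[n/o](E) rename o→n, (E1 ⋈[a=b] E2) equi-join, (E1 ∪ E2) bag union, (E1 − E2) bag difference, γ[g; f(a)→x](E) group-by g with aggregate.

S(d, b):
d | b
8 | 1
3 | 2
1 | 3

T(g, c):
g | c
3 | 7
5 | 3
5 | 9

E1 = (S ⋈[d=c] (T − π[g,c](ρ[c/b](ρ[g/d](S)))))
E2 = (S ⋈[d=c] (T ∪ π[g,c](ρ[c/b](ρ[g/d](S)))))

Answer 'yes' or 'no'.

E1 subexpression sizes:
  S → 3
  T → 3
  S → 3
  ρ[g/d](S) → 3
  ρ[c/b](ρ[g/d](S)) → 3
  π[g,c](ρ[c/b](ρ[g/d](S))) → 3
  (T − π[g,c](ρ[c/b](ρ[g/d](S)))) → 3
  (S ⋈[d=c] (T − π[g,c](ρ[c/b](ρ[g/d](S))))) → 1
E2 subexpression sizes:
  S → 3
  T → 3
  S → 3
  ρ[g/d](S) → 3
  ρ[c/b](ρ[g/d](S)) → 3
  π[g,c](ρ[c/b](ρ[g/d](S))) → 3
  (T ∪ π[g,c](ρ[c/b](ρ[g/d](S)))) → 6
  (S ⋈[d=c] (T ∪ π[g,c](ρ[c/b](ρ[g/d](S))))) → 3

E1 result:
d | b | g | c
3 | 2 | 5 | 3
E2 result:
d | b | g | c
1 | 3 | 8 | 1
3 | 2 | 1 | 3
3 | 2 | 5 | 3
Witness: (1, 3, 8, 1) appears 0× in E1 but 1× in E2.

no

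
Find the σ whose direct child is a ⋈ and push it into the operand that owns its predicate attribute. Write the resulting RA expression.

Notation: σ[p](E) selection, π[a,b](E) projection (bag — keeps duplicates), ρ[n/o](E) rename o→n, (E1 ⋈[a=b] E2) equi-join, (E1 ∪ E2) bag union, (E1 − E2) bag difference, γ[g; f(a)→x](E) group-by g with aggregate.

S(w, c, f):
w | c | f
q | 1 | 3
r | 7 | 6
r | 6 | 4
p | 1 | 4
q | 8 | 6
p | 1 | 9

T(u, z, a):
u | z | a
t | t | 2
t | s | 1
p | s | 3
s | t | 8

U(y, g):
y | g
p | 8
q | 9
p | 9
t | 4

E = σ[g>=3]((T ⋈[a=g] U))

σ filters on g, owned by the right side.
E' = (T ⋈[a=g] σ[g>=3](U))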